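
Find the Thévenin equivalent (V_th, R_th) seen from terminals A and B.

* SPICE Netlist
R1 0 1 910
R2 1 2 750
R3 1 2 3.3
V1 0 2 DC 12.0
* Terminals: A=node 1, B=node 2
Step 1 — V_th is the open-circuit voltage V_A - V_B (nothing connected across the terminals).
Nodal analysis, taking node 2 as the 0 V reference.
Source V1 fixes V_0 = 12 V.
KCL at each unknown node (sum of currents leaving = 0; resistances in Ω):
  Node 1: (V_1 - 12)/910 + (V_1 - 0)/750 + (V_1 - 0)/3.3 = 0
Collecting terms: 0.3055 × V_1 = 0.01319  =>  V_1 = 0.04317 V
V_th = V_1 - V_2 = 0.04317 - 0 = 0.04317 V
Step 2 — R_th: zero the source — replace V1 by a short circuit (node 2 merges into node 0) — and find the resistance seen between A (node 1) and B (node 0).
Reduce the network between node 1 (A) and node 0 (B) by series/parallel combination:
  Rp1 = R1 ‖ R2 ‖ R3 (parallel, all between nodes 0 and 1) = 1/(1/910 + 1/750 + 1/3.3) = 3.274 Ω
R_th = 3.274 Ω

Final answer: V_th = 0.04317 V, R_th = 3.274 Ω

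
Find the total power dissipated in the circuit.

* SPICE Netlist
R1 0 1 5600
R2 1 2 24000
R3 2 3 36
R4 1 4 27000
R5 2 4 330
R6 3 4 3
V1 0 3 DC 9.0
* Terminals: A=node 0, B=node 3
Nodal analysis, taking node 3 as the 0 V reference.
Source V1 fixes V_0 = 9 V.
KCL at each unknown node (sum of currents leaving = 0; resistances in Ω):
  Node 1: (V_1 - 9)/5600 + (V_1 - V_2)/24000 + (V_1 - V_4)/27000 = 0
  Node 2: (V_2 - V_1)/24000 + (V_2 - 0)/36 + (V_2 - V_4)/330 = 0
  Node 4: (V_4 - V_1)/27000 + (V_4 - V_2)/330 + (V_4 - 0)/3 = 0
Collecting terms (coefficients in siemens):
  0.0002573·V_1 - 0.00004167·V_2 - 0.00003704·V_4 = 0.001607
  0.03085·V_2 - 0.00004167·V_1 - 0.00303·V_4 = 0
  0.3364·V_4 - 0.00003704·V_1 - 0.00303·V_2 = 0
Solving these 3 simultaneous equations (Gaussian elimination) gives:
  V_1 = 6.248 V, V_2 = 0.008514 V, V_4 = 0.0007646 V
Power in each resistor, P = (ΔV)²/R:
  P_R1 = (9 - 6.248)²/5600 = 0.001352 W
  P_R2 = (6.248 - 0.008514)²/24000 = 0.001622 W
  P_R3 = (0.008514 - 0)²/36 = 0.000002014 W
  P_R4 = (6.248 - 0.0007646)²/27000 = 0.001446 W
  P_R5 = (0.008514 - 0.0007646)²/330 = 0.000000182 W
  P_R6 = (0 - 0.0007646)²/3 = 0.0000001949 W
P_total = P_R1 + P_R2 + P_R3 + P_R4 + P_R5 + P_R6 = 0.004422 W

Final answer: 0.004422 W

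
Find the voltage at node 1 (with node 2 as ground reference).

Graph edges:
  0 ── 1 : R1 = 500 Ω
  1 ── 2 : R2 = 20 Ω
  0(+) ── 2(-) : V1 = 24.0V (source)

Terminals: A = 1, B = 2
Nodal analysis, taking node 2 as the 0 V reference.
Source V1 fixes V_0 = 24 V.
KCL at each unknown node (sum of currents leaving = 0; resistances in Ω):
  Node 1: (V_1 - 24)/500 + (V_1 - 0)/20 = 0
Collecting terms: 0.052 × V_1 = 0.048  =>  V_1 = 0.9231 V
The requested potential is V_1 = 0.9231 V.

Final answer: V_1 = 0.9231 V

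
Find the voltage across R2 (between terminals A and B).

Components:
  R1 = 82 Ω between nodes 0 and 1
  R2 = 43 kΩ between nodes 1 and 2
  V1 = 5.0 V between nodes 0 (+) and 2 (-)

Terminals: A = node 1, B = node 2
R1 and R2 are in series across V1 (node 0 → node 1 → node 2), and the output A–B is taken across R2, so this is a voltage divider.
Series current: I = V1/(R1 + R2) = 5/(82 + 43000) = 5/43080 = 0.0001161 A
V_R2 = I × R2 = V1 × R2/(R1 + R2) = 5 × 43000/43080 = 4.99 V

Final answer: 4.99 V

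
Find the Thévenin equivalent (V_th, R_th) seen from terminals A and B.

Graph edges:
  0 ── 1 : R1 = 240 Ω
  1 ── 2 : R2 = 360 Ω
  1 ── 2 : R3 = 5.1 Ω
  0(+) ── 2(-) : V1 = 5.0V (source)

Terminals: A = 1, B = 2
Step 1 — V_th is the open-circuit voltage V_A - V_B (nothing connected across the terminals).
Nodal analysis, taking node 2 as the 0 V reference.
Source V1 fixes V_0 = 5 V.
KCL at each unknown node (sum of currents leaving = 0; resistances in Ω):
  Node 1: (V_1 - 5)/240 + (V_1 - 0)/360 + (V_1 - 0)/5.1 = 0
Collecting terms: 0.203 × V_1 = 0.02083  =>  V_1 = 0.1026 V
V_th = V_1 - V_2 = 0.1026 - 0 = 0.1026 V
Step 2 — R_th: zero the source — replace V1 by a short circuit (node 2 merges into node 0) — and find the resistance seen between A (node 1) and B (node 0).
Reduce the network between node 1 (A) and node 0 (B) by series/parallel combination:
  Rp1 = R1 ‖ R2 ‖ R3 (parallel, all between nodes 0 and 1) = 1/(1/240 + 1/360 + 1/5.1) = 4.926 Ω
R_th = 4.926 Ω

Final answer: V_th = 0.1026 V, R_th = 4.926 Ω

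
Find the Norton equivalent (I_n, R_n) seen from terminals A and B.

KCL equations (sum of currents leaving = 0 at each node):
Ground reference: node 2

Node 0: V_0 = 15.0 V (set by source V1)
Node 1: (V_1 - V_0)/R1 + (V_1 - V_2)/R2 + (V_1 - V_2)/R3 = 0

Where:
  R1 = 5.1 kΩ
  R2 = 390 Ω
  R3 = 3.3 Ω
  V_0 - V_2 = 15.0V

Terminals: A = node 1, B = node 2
Find the Thévenin equivalent first; then I_n = V_th/R_th and R_n = R_th.
Step 1 — V_th is the open-circuit voltage V_A - V_B (nothing connected across the terminals).
Nodal analysis, taking node 2 as the 0 V reference.
Source V1 fixes V_0 = 15 V.
KCL at each unknown node (sum of currents leaving = 0; resistances in Ω):
  Node 1: (V_1 - 15)/5100 + (V_1 - 0)/390 + (V_1 - 0)/3.3 = 0
Collecting terms: 0.3058 × V_1 = 0.002941  =>  V_1 = 0.009618 V
V_th = V_1 - V_2 = 0.009618 - 0 = 0.009618 V
Step 2 — R_th: zero the source — replace V1 by a short circuit (node 2 merges into node 0) — and find the resistance seen between A (node 1) and B (node 0).
Reduce the network between node 1 (A) and node 0 (B) by series/parallel combination:
  Rp1 = R1 ‖ R2 ‖ R3 (parallel, all between nodes 0 and 1) = 1/(1/5100 + 1/390 + 1/3.3) = 3.27 Ω
R_th = 3.27 Ω
I_n = V_th/R_th = 0.009618/3.27 = 0.002941 A, and R_n = R_th = 3.27 Ω

Final answer: I_n = 0.002941 A, R_n = 3.27 Ω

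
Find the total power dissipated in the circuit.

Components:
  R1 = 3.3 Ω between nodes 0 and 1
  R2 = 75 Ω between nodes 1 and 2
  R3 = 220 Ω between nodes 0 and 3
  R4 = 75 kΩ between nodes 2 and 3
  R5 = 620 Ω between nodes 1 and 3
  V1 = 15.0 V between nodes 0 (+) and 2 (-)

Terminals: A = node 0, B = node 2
Nodal analysis, taking node 2 as the 0 V reference.
Source V1 fixes V_0 = 15 V.
KCL at each unknown node (sum of currents leaving = 0; resistances in Ω):
  Node 1: (V_1 - 15)/3.3 + (V_1 - 0)/75 + (V_1 - V_3)/620 = 0
  Node 3: (V_3 - 15)/220 + (V_3 - 0)/75000 + (V_3 - V_1)/620 = 0
Collecting terms (coefficients in siemens):
  0.318·V_1 - 0.001613·V_3 = 4.545
  0.006172·V_3 - 0.001613·V_1 = 0.06818
Determinant D = (0.318)(0.006172) - (-0.001613)(-0.001613) = 0.00196
V_1 = [(4.545)(0.006172) - (-0.001613)(0.06818)]/D = 14.37 V
V_3 = [(0.318)(0.06818) - (4.545)(-0.001613)]/D = 14.8 V
Power in each resistor, P = (ΔV)²/R:
  P_R1 = (15 - 14.37)²/3.3 = 0.1203 W
  P_R2 = (14.37 - 0)²/75 = 2.753 W
  P_R3 = (15 - 14.8)²/220 = 0.0001765 W
  P_R4 = (0 - 14.8)²/75000 = 0.002922 W
  P_R5 = (14.37 - 14.8)²/620 = 0.0003023 W
P_total = P_R1 + P_R2 + P_R3 + P_R4 + P_R5 = 2.877 W

Final answer: 2.877 W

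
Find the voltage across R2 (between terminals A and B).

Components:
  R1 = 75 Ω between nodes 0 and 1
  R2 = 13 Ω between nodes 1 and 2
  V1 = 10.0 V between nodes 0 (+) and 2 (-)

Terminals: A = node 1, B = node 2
R1 and R2 are in series across V1 (node 0 → node 1 → node 2), and the output A–B is taken across R2, so this is a voltage divider.
Series current: I = V1/(R1 + R2) = 10/(75 + 13) = 10/88 = 0.1136 A
V_R2 = I × R2 = V1 × R2/(R1 + R2) = 10 × 13/88 = 1.477 V

Final answer: 1.477 V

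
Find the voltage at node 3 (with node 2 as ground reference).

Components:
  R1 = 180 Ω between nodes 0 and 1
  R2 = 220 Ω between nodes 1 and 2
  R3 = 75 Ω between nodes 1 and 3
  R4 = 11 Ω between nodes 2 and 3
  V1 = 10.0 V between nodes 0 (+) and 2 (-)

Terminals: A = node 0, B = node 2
Nodal analysis, taking node 2 as the 0 V reference.
Source V1 fixes V_0 = 10 V.
KCL at each unknown node (sum of currents leaving = 0; resistances in Ω):
  Node 1: (V_1 - 10)/180 + (V_1 - 0)/220 + (V_1 - V_3)/75 = 0
  Node 3: (V_3 - V_1)/75 + (V_3 - 0)/11 = 0
Collecting terms (coefficients in siemens):
  0.02343·V_1 - 0.01333·V_3 = 0.05556
  0.1042·V_3 - 0.01333·V_1 = 0
Determinant D = (0.02343)(0.1042) - (-0.01333)(-0.01333) = 0.002265
V_1 = [(0.05556)(0.1042) - (-0.01333)(0)]/D = 2.557 V
V_3 = [(0.02343)(0) - (0.05556)(-0.01333)]/D = 0.327 V
The requested potential is V_3 = 0.327 V.

Final answer: V_3 = 0.327 V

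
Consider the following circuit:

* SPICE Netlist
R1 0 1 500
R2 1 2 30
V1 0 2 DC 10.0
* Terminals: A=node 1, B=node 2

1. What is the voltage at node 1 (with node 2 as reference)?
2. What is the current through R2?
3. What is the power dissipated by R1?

Nodal analysis, taking node 2 as the 0 V reference.
Source V1 fixes V_0 = 10 V.
KCL at each unknown node (sum of currents leaving = 0; resistances in Ω):
  Node 1: (V_1 - 10)/500 + (V_1 - 0)/30 = 0
Collecting terms: 0.03533 × V_1 = 0.02  =>  V_1 = 0.566 V
Part 1:
  Read off the nodal solution: V_1 = 0.566 V
Part 2:
  I_R2 = (V_1 - V_2)/R2 = (0.566 - 0)/30 = 0.01887 A
  Magnitude: I_R2 = 0.01887 A
Part 3:
  I_R1 = (V_0 - V_1)/R1 = (10 - 0.566)/500 = 0.01887 A
  P_R1 = I_R1² × R1 = (0.01887)² × 500 = 0.178 W

Final answers:
1. V_1 = 0.566 V
2. I_R2 = 0.01887 A
3. P_R1 = 0.178 W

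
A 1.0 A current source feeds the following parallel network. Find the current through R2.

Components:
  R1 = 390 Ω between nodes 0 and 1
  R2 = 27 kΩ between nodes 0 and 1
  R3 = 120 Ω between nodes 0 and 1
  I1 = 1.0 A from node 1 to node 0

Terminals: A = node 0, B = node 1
All resistors sit directly between nodes 0 and 1, so they are in parallel and share one voltage V; the full source current 1 A splits among them.
1/R_par = 1/390 + 1/27000 + 1/120 = 0.01093 S  =>  R_par = 91.45 Ω
V = I × R_par = 1 × 91.45 = 91.45 V
I_R2 = V/R2 = 91.45/27000 = 0.003387 A

Final answer: 0.003387 A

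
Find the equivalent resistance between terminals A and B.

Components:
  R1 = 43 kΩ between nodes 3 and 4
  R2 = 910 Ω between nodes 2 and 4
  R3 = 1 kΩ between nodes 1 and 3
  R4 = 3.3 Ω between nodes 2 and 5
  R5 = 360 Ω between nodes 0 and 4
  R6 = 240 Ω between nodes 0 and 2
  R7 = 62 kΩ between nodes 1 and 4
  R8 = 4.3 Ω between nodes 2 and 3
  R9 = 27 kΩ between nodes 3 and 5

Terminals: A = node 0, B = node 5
The network is not a plain series/parallel combination. Inject a 1 A test current into terminal A (node 0) and return it from terminal B (node 5); then R_eq = V_A / (1 A).
Nodal analysis, taking node 5 as the 0 V reference.
Current source I_test pushes 1 A into node 0 and draws it out of node 5.
KCL at each unknown node (sum of currents leaving = 0; resistances in Ω):
  Node 0: (V_0 - V_4)/360 + (V_0 - V_2)/240 - 1 = 0
  Node 1: (V_1 - V_3)/1000 + (V_1 - V_4)/62000 = 0
  Node 2: (V_2 - V_0)/240 + (V_2 - V_4)/910 + (V_2 - 0)/3.3 + (V_2 - V_3)/4.3 = 0
  Node 3: (V_3 - V_1)/1000 + (V_3 - V_2)/4.3 + (V_3 - V_4)/43000 + (V_3 - 0)/27000 = 0
  Node 4: (V_4 - V_0)/360 + (V_4 - V_1)/62000 + (V_4 - V_2)/910 + (V_4 - V_3)/43000 = 0
Collecting terms (coefficients in siemens):
  0.006944·V_0 - 0.004167·V_2 - 0.002778·V_4 = 1
  0.001016·V_1 - 0.001·V_3 - 0.00001613·V_4 = 0
  0.5409·V_2 - 0.004167·V_0 - 0.2326·V_3 - 0.001099·V_4 = 0
  0.2336·V_3 - 0.001·V_1 - 0.2326·V_2 - 0.00002326·V_4 = 0
  0.003916·V_4 - 0.002778·V_0 - 0.00001613·V_1 - 0.001099·V_2 - 0.00002326·V_3 = 0
Solving these 5 simultaneous equations (Gaussian elimination) gives:
  V_0 = 204.3 V, V_1 = 5.586 V, V_2 = 3.3 V, V_3 = 3.323 V
  V_4 = 145.9 V
R_eq = V_0 / 1 A = 204.3 Ω

Final answer: 204.3 Ω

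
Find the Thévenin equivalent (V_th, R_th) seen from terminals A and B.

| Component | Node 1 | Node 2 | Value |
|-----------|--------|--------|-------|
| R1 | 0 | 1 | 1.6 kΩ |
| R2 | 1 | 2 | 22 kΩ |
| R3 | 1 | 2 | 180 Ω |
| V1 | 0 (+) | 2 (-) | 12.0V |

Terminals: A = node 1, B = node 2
Step 1 — V_th is the open-circuit voltage V_A - V_B (nothing connected across the terminals).
Nodal analysis, taking node 2 as the 0 V reference.
Source V1 fixes V_0 = 12 V.
KCL at each unknown node (sum of currents leaving = 0; resistances in Ω):
  Node 1: (V_1 - 12)/1600 + (V_1 - 0)/22000 + (V_1 - 0)/180 = 0
Collecting terms: 0.006226 × V_1 = 0.0075  =>  V_1 = 1.205 V
V_th = V_1 - V_2 = 1.205 - 0 = 1.205 V
Step 2 — R_th: zero the source — replace V1 by a short circuit (node 2 merges into node 0) — and find the resistance seen between A (node 1) and B (node 0).
Reduce the network between node 1 (A) and node 0 (B) by series/parallel combination:
  Rp1 = R1 ‖ R2 ‖ R3 (parallel, all between nodes 0 and 1) = 1/(1/1600 + 1/22000 + 1/180) = 160.6 Ω
R_th = 160.6 Ω

Final answer: V_th = 1.205 V, R_th = 160.6 Ω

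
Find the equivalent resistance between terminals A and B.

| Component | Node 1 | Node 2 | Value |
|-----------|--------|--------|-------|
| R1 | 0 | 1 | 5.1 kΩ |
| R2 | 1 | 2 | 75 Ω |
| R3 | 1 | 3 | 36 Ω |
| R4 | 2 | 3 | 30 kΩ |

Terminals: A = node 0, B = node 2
Reduce the network between node 0 (A) and node 2 (B) by series/parallel combination:
  Rs1 = R3 + R4 (series, joined only at node 3) = 36 + 30000 = 30040 Ω
  Rp1 = R2 ‖ Rs1 (parallel, both between nodes 1 and 2) = 1/(1/75 + 1/30040) = 74.81 Ω
  Rs2 = R1 + Rp1 (series, joined only at node 1) = 5100 + 74.81 = 5175 Ω
R_eq = 5.175 kΩ

Final answer: 5.175 kΩ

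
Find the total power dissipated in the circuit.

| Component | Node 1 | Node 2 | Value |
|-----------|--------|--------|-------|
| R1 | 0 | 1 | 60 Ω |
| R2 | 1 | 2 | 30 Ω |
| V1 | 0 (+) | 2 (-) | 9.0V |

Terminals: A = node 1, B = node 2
Nodal analysis, taking node 2 as the 0 V reference.
Source V1 fixes V_0 = 9 V.
KCL at each unknown node (sum of currents leaving = 0; resistances in Ω):
  Node 1: (V_1 - 9)/60 + (V_1 - 0)/30 = 0
Collecting terms: 0.05 × V_1 = 0.15  =>  V_1 = 3 V
Power in each resistor, P = (ΔV)²/R:
  P_R1 = (9 - 3)²/60 = 0.6 W
  P_R2 = (3 - 0)²/30 = 0.3 W
P_total = P_R1 + P_R2 = 0.9 W

Final answer: 0.9 W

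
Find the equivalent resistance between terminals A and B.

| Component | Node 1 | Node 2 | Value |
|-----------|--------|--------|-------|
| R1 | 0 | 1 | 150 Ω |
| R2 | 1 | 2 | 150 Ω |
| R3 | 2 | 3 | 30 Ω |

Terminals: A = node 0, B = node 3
Reduce the network between node 0 (A) and node 3 (B) by series/parallel combination:
  Rs1 = R1 + R2 (series, joined only at node 1) = 150 + 150 = 300 Ω
  Rs2 = R3 + Rs1 (series, joined only at node 2) = 30 + 300 = 330 Ω
R_eq = 330 Ω

Final answer: 330 Ω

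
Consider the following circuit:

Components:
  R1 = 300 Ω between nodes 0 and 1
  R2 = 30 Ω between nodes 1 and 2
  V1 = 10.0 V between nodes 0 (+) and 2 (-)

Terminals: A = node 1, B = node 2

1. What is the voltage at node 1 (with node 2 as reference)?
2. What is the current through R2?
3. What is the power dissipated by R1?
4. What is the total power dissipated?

Nodal analysis, taking node 2 as the 0 V reference.
Source V1 fixes V_0 = 10 V.
KCL at each unknown node (sum of currents leaving = 0; resistances in Ω):
  Node 1: (V_1 - 10)/300 + (V_1 - 0)/30 = 0
Collecting terms: 0.03667 × V_1 = 0.03333  =>  V_1 = 0.9091 V
Part 1:
  Read off the nodal solution: V_1 = 0.9091 V
Part 2:
  I_R2 = (V_1 - V_2)/R2 = (0.9091 - 0)/30 = 0.0303 A
  Magnitude: I_R2 = 0.0303 A
Part 3:
  I_R1 = (V_0 - V_1)/R1 = (10 - 0.9091)/300 = 0.0303 A
  P_R1 = I_R1² × R1 = (0.0303)² × 300 = 0.2755 W
Part 4:
  Power in each resistor, P = (ΔV)²/R:
    P_R1 = (10 - 0.9091)²/300 = 0.2755 W
    P_R2 = (0.9091 - 0)²/30 = 0.02755 W
  P_total = P_R1 + P_R2 = 0.303 W

Final answers:
1. V_1 = 0.9091 V
2. I_R2 = 0.0303 A
3. P_R1 = 0.2755 W
4. P_total = 0.303 W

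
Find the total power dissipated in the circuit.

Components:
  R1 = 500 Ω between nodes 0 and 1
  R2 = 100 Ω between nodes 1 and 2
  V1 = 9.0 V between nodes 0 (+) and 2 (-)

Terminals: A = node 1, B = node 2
Nodal analysis, taking node 2 as the 0 V reference.
Source V1 fixes V_0 = 9 V.
KCL at each unknown node (sum of currents leaving = 0; resistances in Ω):
  Node 1: (V_1 - 9)/500 + (V_1 - 0)/100 = 0
Collecting terms: 0.012 × V_1 = 0.018  =>  V_1 = 1.5 V
Power in each resistor, P = (ΔV)²/R:
  P_R1 = (9 - 1.5)²/500 = 0.1125 W
  P_R2 = (1.5 - 0)²/100 = 0.0225 W
P_total = P_R1 + P_R2 = 0.135 W

Final answer: 0.135 W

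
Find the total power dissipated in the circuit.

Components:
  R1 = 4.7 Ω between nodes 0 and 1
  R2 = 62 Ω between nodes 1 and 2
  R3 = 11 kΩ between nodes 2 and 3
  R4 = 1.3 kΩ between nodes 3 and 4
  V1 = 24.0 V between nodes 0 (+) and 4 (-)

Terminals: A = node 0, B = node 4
Nodal analysis, taking node 4 as the 0 V reference.
Source V1 fixes V_0 = 24 V.
KCL at each unknown node (sum of currents leaving = 0; resistances in Ω):
  Node 1: (V_1 - 24)/4.7 + (V_1 - V_2)/62 = 0
  Node 2: (V_2 - V_1)/62 + (V_2 - V_3)/11000 = 0
  Node 3: (V_3 - V_2)/11000 + (V_3 - 0)/1300 = 0
Collecting terms (coefficients in siemens):
  0.2289·V_1 - 0.01613·V_2 = 5.106
  0.01622·V_2 - 0.01613·V_1 - 0.00009091·V_3 = 0
  0.0008601·V_3 - 0.00009091·V_2 = 0
Solving these 3 simultaneous equations (Gaussian elimination) gives:
  V_1 = 23.99 V, V_2 = 23.87 V, V_3 = 2.523 V
Power in each resistor, P = (ΔV)²/R:
  P_R1 = (24 - 23.99)²/4.7 = 0.0000177 W
  P_R2 = (23.99 - 23.87)²/62 = 0.0002335 W
  P_R3 = (23.87 - 2.523)²/11000 = 0.04143 W
  P_R4 = (2.523 - 0)²/1300 = 0.004896 W
P_total = P_R1 + P_R2 + P_R3 + P_R4 = 0.04658 W

Final answer: 0.04658 W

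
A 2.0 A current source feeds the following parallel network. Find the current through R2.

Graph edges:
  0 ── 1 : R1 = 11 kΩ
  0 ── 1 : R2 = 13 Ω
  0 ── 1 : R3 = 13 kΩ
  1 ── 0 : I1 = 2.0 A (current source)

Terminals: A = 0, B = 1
All resistors sit directly between nodes 0 and 1, so they are in parallel and share one voltage V; the full source current 2 A splits among them.
1/R_par = 1/11000 + 1/13 + 1/13000 = 0.07709 S  =>  R_par = 12.97 Ω
V = I × R_par = 2 × 12.97 = 25.94 V
I_R2 = V/R2 = 25.94/13 = 1.996 A

Final answer: 1.996 A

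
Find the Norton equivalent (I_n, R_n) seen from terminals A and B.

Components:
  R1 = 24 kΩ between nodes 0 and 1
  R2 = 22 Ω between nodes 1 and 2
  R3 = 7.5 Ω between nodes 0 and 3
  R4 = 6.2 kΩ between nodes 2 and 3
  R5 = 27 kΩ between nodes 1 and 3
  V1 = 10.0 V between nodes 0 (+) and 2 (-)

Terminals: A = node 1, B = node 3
Find the Thévenin equivalent first; then I_n = V_th/R_th and R_n = R_th.
Step 1 — V_th is the open-circuit voltage V_A - V_B (nothing connected across the terminals).
Nodal analysis, taking node 2 as the 0 V reference.
Source V1 fixes V_0 = 10 V.
KCL at each unknown node (sum of currents leaving = 0; resistances in Ω):
  Node 1: (V_1 - 10)/24000 + (V_1 - 0)/22 + (V_1 - V_3)/27000 = 0
  Node 3: (V_3 - 10)/7.5 + (V_3 - 0)/6200 + (V_3 - V_1)/27000 = 0
Collecting terms (coefficients in siemens):
  0.04553·V_1 - 0.00003704·V_3 = 0.0004167
  0.1335·V_3 - 0.00003704·V_1 = 1.333
Determinant D = (0.04553)(0.1335) - (-0.00003704)(-0.00003704) = 0.00608
V_1 = [(0.0004167)(0.1335) - (-0.00003704)(1.333)]/D = 0.01727 V
V_3 = [(0.04553)(1.333) - (0.0004167)(-0.00003704)]/D = 9.985 V
V_th = V_1 - V_3 = 0.01727 - 9.985 = -9.968 V
Step 2 — R_th: zero the source — replace V1 by a short circuit (node 2 merges into node 0) — and find the resistance seen between A (node 1) and B (node 3).
Reduce the network between node 1 (A) and node 3 (B) by series/parallel combination:
  Rp1 = R1 ‖ R2 (parallel, both between nodes 0 and 1) = 1/(1/24000 + 1/22) = 21.98 Ω
  Rp2 = R3 ‖ R4 (parallel, both between nodes 0 and 3) = 1/(1/7.5 + 1/6200) = 7.491 Ω
  Rs1 = Rp1 + Rp2 (series, joined only at node 0) = 21.98 + 7.491 = 29.47 Ω
  Rp3 = R5 ‖ Rs1 (parallel, both between nodes 1 and 3) = 1/(1/27000 + 1/29.47) = 29.44 Ω
R_th = 29.44 Ω
I_n = V_th/R_th = -9.968/29.44 = -0.3386 A, and R_n = R_th = 29.44 Ω

Final answer: I_n = -0.3386 A, R_n = 29.44 Ω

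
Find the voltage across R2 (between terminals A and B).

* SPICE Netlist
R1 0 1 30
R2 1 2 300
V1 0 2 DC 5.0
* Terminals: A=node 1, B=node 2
R1 and R2 are in series across V1 (node 0 → node 1 → node 2), and the output A–B is taken across R2, so this is a voltage divider.
Series current: I = V1/(R1 + R2) = 5/(30 + 300) = 5/330 = 0.01515 A
V_R2 = I × R2 = V1 × R2/(R1 + R2) = 5 × 300/330 = 4.545 V

Final answer: 4.545 V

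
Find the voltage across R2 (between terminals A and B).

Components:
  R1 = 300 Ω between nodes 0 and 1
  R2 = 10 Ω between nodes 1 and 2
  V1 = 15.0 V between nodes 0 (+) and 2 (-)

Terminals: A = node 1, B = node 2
R1 and R2 are in series across V1 (node 0 → node 1 → node 2), and the output A–B is taken across R2, so this is a voltage divider.
Series current: I = V1/(R1 + R2) = 15/(300 + 10) = 15/310 = 0.04839 A
V_R2 = I × R2 = V1 × R2/(R1 + R2) = 15 × 10/310 = 0.4839 V

Final answer: 0.4839 V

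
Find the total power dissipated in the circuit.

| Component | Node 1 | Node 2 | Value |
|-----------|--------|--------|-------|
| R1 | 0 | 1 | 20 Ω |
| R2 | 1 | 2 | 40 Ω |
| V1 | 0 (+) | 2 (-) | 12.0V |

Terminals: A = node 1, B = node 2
Nodal analysis, taking node 2 as the 0 V reference.
Source V1 fixes V_0 = 12 V.
KCL at each unknown node (sum of currents leaving = 0; resistances in Ω):
  Node 1: (V_1 - 12)/20 + (V_1 - 0)/40 = 0
Collecting terms: 0.075 × V_1 = 0.6  =>  V_1 = 8 V
Power in each resistor, P = (ΔV)²/R:
  P_R1 = (12 - 8)²/20 = 0.8 W
  P_R2 = (8 - 0)²/40 = 1.6 W
P_total = P_R1 + P_R2 = 2.4 W

Final answer: 2.4 W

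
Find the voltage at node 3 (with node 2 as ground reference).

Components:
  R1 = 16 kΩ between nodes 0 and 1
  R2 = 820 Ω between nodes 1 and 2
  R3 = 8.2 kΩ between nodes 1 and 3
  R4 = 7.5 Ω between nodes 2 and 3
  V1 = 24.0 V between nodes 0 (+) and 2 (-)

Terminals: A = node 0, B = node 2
Nodal analysis, taking node 2 as the 0 V reference.
Source V1 fixes V_0 = 24 V.
KCL at each unknown node (sum of currents leaving = 0; resistances in Ω):
  Node 1: (V_1 - 24)/16000 + (V_1 - 0)/820 + (V_1 - V_3)/8200 = 0
  Node 3: (V_3 - V_1)/8200 + (V_3 - 0)/7.5 = 0
Collecting terms (coefficients in siemens):
  0.001404·V_1 - 0.000122·V_3 = 0.0015
  0.1335·V_3 - 0.000122·V_1 = 0
Determinant D = (0.001404)(0.1335) - (-0.000122)(-0.000122) = 0.0001874
V_1 = [(0.0015)(0.1335) - (-0.000122)(0)]/D = 1.068 V
V_3 = [(0.001404)(0) - (0.0015)(-0.000122)]/D = 0.0009764 V
The requested potential is V_3 = 0.0009764 V.

Final answer: V_3 = 0.0009764 V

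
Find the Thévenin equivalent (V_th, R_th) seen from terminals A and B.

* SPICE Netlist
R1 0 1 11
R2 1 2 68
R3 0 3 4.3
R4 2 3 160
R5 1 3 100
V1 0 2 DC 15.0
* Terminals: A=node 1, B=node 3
Step 1 — V_th is the open-circuit voltage V_A - V_B (nothing connected across the terminals).
Nodal analysis, taking node 2 as the 0 V reference.
Source V1 fixes V_0 = 15 V.
KCL at each unknown node (sum of currents leaving = 0; resistances in Ω):
  Node 1: (V_1 - 15)/11 + (V_1 - 0)/68 + (V_1 - V_3)/100 = 0
  Node 3: (V_3 - 15)/4.3 + (V_3 - 0)/160 + (V_3 - V_1)/100 = 0
Collecting terms (coefficients in siemens):
  0.1156·V_1 - 0.01·V_3 = 1.364
  0.2488·V_3 - 0.01·V_1 = 3.488
Determinant D = (0.1156)(0.2488) - (-0.01)(-0.01) = 0.02867
V_1 = [(1.364)(0.2488) - (-0.01)(3.488)]/D = 13.05 V
V_3 = [(0.1156)(3.488) - (1.364)(-0.01)]/D = 14.54 V
V_th = V_1 - V_3 = 13.05 - 14.54 = -1.492 V
Step 2 — R_th: zero the source — replace V1 by a short circuit (node 2 merges into node 0) — and find the resistance seen between A (node 1) and B (node 3).
Reduce the network between node 1 (A) and node 3 (B) by series/parallel combination:
  Rp1 = R1 ‖ R2 (parallel, both between nodes 0 and 1) = 1/(1/11 + 1/68) = 9.468 Ω
  Rp2 = R3 ‖ R4 (parallel, both between nodes 0 and 3) = 1/(1/4.3 + 1/160) = 4.187 Ω
  Rs1 = Rp1 + Rp2 (series, joined only at node 0) = 9.468 + 4.187 = 13.66 Ω
  Rp3 = R5 ‖ Rs1 (parallel, both between nodes 1 and 3) = 1/(1/100 + 1/13.66) = 12.02 Ω
R_th = 12.02 Ω

Final answer: V_th = -1.492 V, R_th = 12.02 Ω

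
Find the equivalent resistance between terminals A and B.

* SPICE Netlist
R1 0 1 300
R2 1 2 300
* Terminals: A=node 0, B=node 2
Reduce the network between node 0 (A) and node 2 (B) by series/parallel combination:
  Rs1 = R1 + R2 (series, joined only at node 1) = 300 + 300 = 600 Ω
R_eq = 600 Ω

Final answer: 600 Ω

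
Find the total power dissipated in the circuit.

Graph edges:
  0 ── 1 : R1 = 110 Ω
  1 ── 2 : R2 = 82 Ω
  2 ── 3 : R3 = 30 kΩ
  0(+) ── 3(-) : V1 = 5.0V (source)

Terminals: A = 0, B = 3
Nodal analysis, taking node 3 as the 0 V reference.
Source V1 fixes V_0 = 5 V.
KCL at each unknown node (sum of currents leaving = 0; resistances in Ω):
  Node 1: (V_1 - 5)/110 + (V_1 - V_2)/82 = 0
  Node 2: (V_2 - V_1)/82 + (V_2 - 0)/30000 = 0
Collecting terms (coefficients in siemens):
  0.02129·V_1 - 0.0122·V_2 = 0.04545
  0.01223·V_2 - 0.0122·V_1 = 0
Determinant D = (0.02129)(0.01223) - (-0.0122)(-0.0122) = 0.0001116
V_1 = [(0.04545)(0.01223) - (-0.0122)(0)]/D = 4.982 V
V_2 = [(0.02129)(0) - (0.04545)(-0.0122)]/D = 4.968 V
Power in each resistor, P = (ΔV)²/R:
  P_R1 = (5 - 4.982)²/110 = 0.000003017 W
  P_R2 = (4.982 - 4.968)²/82 = 0.000002249 W
  P_R3 = (4.968 - 0)²/30000 = 0.0008228 W
P_total = P_R1 + P_R2 + P_R3 = 0.000828 W

Final answer: 0.000828 W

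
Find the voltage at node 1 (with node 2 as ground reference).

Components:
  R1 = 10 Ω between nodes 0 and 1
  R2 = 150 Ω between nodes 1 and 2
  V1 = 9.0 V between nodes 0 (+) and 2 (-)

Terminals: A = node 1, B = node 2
Nodal analysis, taking node 2 as the 0 V reference.
Source V1 fixes V_0 = 9 V.
KCL at each unknown node (sum of currents leaving = 0; resistances in Ω):
  Node 1: (V_1 - 9)/10 + (V_1 - 0)/150 = 0
Collecting terms: 0.1067 × V_1 = 0.9  =>  V_1 = 8.438 V
The requested potential is V_1 = 8.438 V.

Final answer: V_1 = 8.438 V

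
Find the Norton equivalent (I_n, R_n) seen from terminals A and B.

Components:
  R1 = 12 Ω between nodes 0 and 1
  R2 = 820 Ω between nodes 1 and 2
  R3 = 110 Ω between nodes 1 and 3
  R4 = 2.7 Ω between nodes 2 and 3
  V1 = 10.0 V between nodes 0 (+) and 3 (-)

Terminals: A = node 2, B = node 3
Find the Thévenin equivalent first; then I_n = V_th/R_th and R_n = R_th.
Step 1 — V_th is the open-circuit voltage V_A - V_B (nothing connected across the terminals).
Nodal analysis, taking node 3 as the 0 V reference.
Source V1 fixes V_0 = 10 V.
KCL at each unknown node (sum of currents leaving = 0; resistances in Ω):
  Node 1: (V_1 - 10)/12 + (V_1 - V_2)/820 + (V_1 - 0)/110 = 0
  Node 2: (V_2 - V_1)/820 + (V_2 - 0)/2.7 = 0
Collecting terms (coefficients in siemens):
  0.09364·V_1 - 0.00122·V_2 = 0.8333
  0.3716·V_2 - 0.00122·V_1 = 0
Determinant D = (0.09364)(0.3716) - (-0.00122)(-0.00122) = 0.0348
V_1 = [(0.8333)(0.3716) - (-0.00122)(0)]/D = 8.899 V
V_2 = [(0.09364)(0) - (0.8333)(-0.00122)]/D = 0.02921 V
V_th = V_2 - V_3 = 0.02921 - 0 = 0.02921 V
Step 2 — R_th: zero the source — replace V1 by a short circuit (node 3 merges into node 0) — and find the resistance seen between A (node 2) and B (node 0).
Reduce the network between node 2 (A) and node 0 (B) by series/parallel combination:
  Rp1 = R1 ‖ R3 (parallel, both between nodes 0 and 1) = 1/(1/12 + 1/110) = 10.82 Ω
  Rs1 = R2 + Rp1 (series, joined only at node 1) = 820 + 10.82 = 830.8 Ω
  Rp2 = R4 ‖ Rs1 (parallel, both between nodes 0 and 2) = 1/(1/2.7 + 1/830.8) = 2.691 Ω
R_th = 2.691 Ω
I_n = V_th/R_th = 0.02921/2.691 = 0.01085 A, and R_n = R_th = 2.691 Ω

Final answer: I_n = 0.01085 A, R_n = 2.691 Ω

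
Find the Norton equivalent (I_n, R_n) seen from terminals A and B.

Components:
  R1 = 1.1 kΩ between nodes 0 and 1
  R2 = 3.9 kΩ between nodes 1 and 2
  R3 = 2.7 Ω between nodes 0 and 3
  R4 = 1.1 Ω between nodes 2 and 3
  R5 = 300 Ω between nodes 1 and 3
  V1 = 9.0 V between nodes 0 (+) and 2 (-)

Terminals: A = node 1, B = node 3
Find the Thévenin equivalent first; then I_n = V_th/R_th and R_n = R_th.
Step 1 — V_th is the open-circuit voltage V_A - V_B (nothing connected across the terminals).
Nodal analysis, taking node 2 as the 0 V reference.
Source V1 fixes V_0 = 9 V.
KCL at each unknown node (sum of currents leaving = 0; resistances in Ω):
  Node 1: (V_1 - 9)/1100 + (V_1 - 0)/3900 + (V_1 - V_3)/300 = 0
  Node 3: (V_3 - 9)/2.7 + (V_3 - 0)/1.1 + (V_3 - V_1)/300 = 0
Collecting terms (coefficients in siemens):
  0.004499·V_1 - 0.003333·V_3 = 0.008182
  1.283·V_3 - 0.003333·V_1 = 3.333
Determinant D = (0.004499)(1.283) - (-0.003333)(-0.003333) = 0.00576
V_1 = [(0.008182)(1.283) - (-0.003333)(3.333)]/D = 3.751 V
V_3 = [(0.004499)(3.333) - (0.008182)(-0.003333)]/D = 2.608 V
V_th = V_1 - V_3 = 3.751 - 2.608 = 1.143 V
Step 2 — R_th: zero the source — replace V1 by a short circuit (node 2 merges into node 0) — and find the resistance seen between A (node 1) and B (node 3).
Reduce the network between node 1 (A) and node 3 (B) by series/parallel combination:
  Rp1 = R1 ‖ R2 (parallel, both between nodes 0 and 1) = 1/(1/1100 + 1/3900) = 858 Ω
  Rp2 = R3 ‖ R4 (parallel, both between nodes 0 and 3) = 1/(1/2.7 + 1/1.1) = 0.7816 Ω
  Rs1 = Rp1 + Rp2 (series, joined only at node 0) = 858 + 0.7816 = 858.8 Ω
  Rp3 = R5 ‖ Rs1 (parallel, both between nodes 1 and 3) = 1/(1/300 + 1/858.8) = 222.3 Ω
R_th = 222.3 Ω
I_n = V_th/R_th = 1.143/222.3 = 0.005141 A, and R_n = R_th = 222.3 Ω

Final answer: I_n = 0.005141 A, R_n = 222.3 Ω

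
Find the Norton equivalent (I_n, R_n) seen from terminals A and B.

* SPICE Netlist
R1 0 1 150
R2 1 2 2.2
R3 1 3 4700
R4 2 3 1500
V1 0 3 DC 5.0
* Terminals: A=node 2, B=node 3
Find the Thévenin equivalent first; then I_n = V_th/R_th and R_n = R_th.
Step 1 — V_th is the open-circuit voltage V_A - V_B (nothing connected across the terminals).
Nodal analysis, taking node 3 as the 0 V reference.
Source V1 fixes V_0 = 5 V.
KCL at each unknown node (sum of currents leaving = 0; resistances in Ω):
  Node 1: (V_1 - 5)/150 + (V_1 - V_2)/2.2 + (V_1 - 0)/4700 = 0
  Node 2: (V_2 - V_1)/2.2 + (V_2 - 0)/1500 = 0
Collecting terms (coefficients in siemens):
  0.4614·V_1 - 0.4545·V_2 = 0.03333
  0.4552·V_2 - 0.4545·V_1 = 0
Determinant D = (0.4614)(0.4552) - (-0.4545)(-0.4545) = 0.003435
V_1 = [(0.03333)(0.4552) - (-0.4545)(0)]/D = 4.418 V
V_2 = [(0.4614)(0) - (0.03333)(-0.4545)]/D = 4.411 V
V_th = V_2 - V_3 = 4.411 - 0 = 4.411 V
Step 2 — R_th: zero the source — replace V1 by a short circuit (node 3 merges into node 0) — and find the resistance seen between A (node 2) and B (node 0).
Reduce the network between node 2 (A) and node 0 (B) by series/parallel combination:
  Rp1 = R1 ‖ R3 (parallel, both between nodes 0 and 1) = 1/(1/150 + 1/4700) = 145.4 Ω
  Rs1 = R2 + Rp1 (series, joined only at node 1) = 2.2 + 145.4 = 147.6 Ω
  Rp2 = R4 ‖ Rs1 (parallel, both between nodes 0 and 2) = 1/(1/1500 + 1/147.6) = 134.3 Ω
R_th = 134.3 Ω
I_n = V_th/R_th = 4.411/134.3 = 0.03284 A, and R_n = R_th = 134.3 Ω

Final answer: I_n = 0.03284 A, R_n = 134.3 Ω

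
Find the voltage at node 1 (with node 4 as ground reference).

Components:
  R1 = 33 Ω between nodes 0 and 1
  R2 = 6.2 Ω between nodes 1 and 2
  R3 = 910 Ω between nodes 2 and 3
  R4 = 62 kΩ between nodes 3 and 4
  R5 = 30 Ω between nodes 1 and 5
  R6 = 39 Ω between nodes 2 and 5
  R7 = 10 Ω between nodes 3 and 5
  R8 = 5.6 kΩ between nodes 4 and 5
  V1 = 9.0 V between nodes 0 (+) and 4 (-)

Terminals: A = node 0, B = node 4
Nodal analysis, taking node 4 as the 0 V reference.
Source V1 fixes V_0 = 9 V.
KCL at each unknown node (sum of currents leaving = 0; resistances in Ω):
  Node 1: (V_1 - 9)/33 + (V_1 - V_2)/6.2 + (V_1 - V_5)/30 = 0
  Node 2: (V_2 - V_1)/6.2 + (V_2 - V_3)/910 + (V_2 - V_5)/39 = 0
  Node 3: (V_3 - V_2)/910 + (V_3 - 0)/62000 + (V_3 - V_5)/10 = 0
  Node 5: (V_5 - V_1)/30 + (V_5 - V_2)/39 + (V_5 - V_3)/10 + (V_5 - 0)/5600 = 0
Collecting terms (coefficients in siemens):
  0.2249·V_1 - 0.1613·V_2 - 0.03333·V_5 = 0.2727
  0.188·V_2 - 0.1613·V_1 - 0.001099·V_3 - 0.02564·V_5 = 0
  0.1011·V_3 - 0.001099·V_2 - 0.1·V_5 = 0
  0.1592·V_5 - 0.03333·V_1 - 0.02564·V_2 - 0.1·V_3 = 0
Solving these 4 simultaneous equations (Gaussian elimination) gives:
  V_1 = 8.943 V, V_2 = 8.938 V, V_3 = 8.911 V, V_5 = 8.912 V
The requested potential is V_1 = 8.943 V.

Final answer: V_1 = 8.943 V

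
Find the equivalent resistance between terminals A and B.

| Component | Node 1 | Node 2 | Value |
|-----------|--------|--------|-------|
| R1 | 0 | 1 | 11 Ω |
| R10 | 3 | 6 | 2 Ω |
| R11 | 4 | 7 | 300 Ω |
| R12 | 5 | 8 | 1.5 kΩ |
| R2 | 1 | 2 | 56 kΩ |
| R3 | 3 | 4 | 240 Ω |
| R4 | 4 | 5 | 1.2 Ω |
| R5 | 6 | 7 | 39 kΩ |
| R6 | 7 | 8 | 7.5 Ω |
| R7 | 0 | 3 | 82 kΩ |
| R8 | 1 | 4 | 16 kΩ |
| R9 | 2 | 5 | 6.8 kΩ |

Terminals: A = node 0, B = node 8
The network is not a plain series/parallel combination. Inject a 1 A test current into terminal A (node 0) and return it from terminal B (node 8); then R_eq = V_A / (1 A).
Nodal analysis, taking node 8 as the 0 V reference.
Current source I_test pushes 1 A into node 0 and draws it out of node 8.
KCL at each unknown node (sum of currents leaving = 0; resistances in Ω):
  Node 0: (V_0 - V_1)/11 + (V_0 - V_3)/82000 - 1 = 0
  Node 1: (V_1 - V_0)/11 + (V_1 - V_2)/56000 + (V_1 - V_4)/16000 = 0
  Node 2: (V_2 - V_1)/56000 + (V_2 - V_5)/6800 = 0
  Node 3: (V_3 - V_0)/82000 + (V_3 - V_4)/240 + (V_3 - V_6)/2 = 0
  Node 4: (V_4 - V_1)/16000 + (V_4 - V_3)/240 + (V_4 - V_5)/1.2 + (V_4 - V_7)/300 = 0
  Node 5: (V_5 - V_2)/6800 + (V_5 - V_4)/1.2 + (V_5 - 0)/1500 = 0
  Node 6: (V_6 - V_3)/2 + (V_6 - V_7)/39000 = 0
  Node 7: (V_7 - V_4)/300 + (V_7 - V_6)/39000 + (V_7 - 0)/7.5 = 0
Collecting terms (coefficients in siemens):
  0.09092·V_0 - 0.09091·V_1 - 0.0000122·V_3 = 1
  0.09099·V_1 - 0.09091·V_0 - 0.00001786·V_2 - 0.0000625·V_4 = 0
  0.0001649·V_2 - 0.00001786·V_1 - 0.0001471·V_5 = 0
  0.5042·V_3 - 0.0000122·V_0 - 0.004167·V_4 - 0.5·V_6 = 0
  0.8409·V_4 - 0.0000625·V_1 - 0.004167·V_3 - 0.8333·V_5 - 0.003333·V_7 = 0
  0.8341·V_5 - 0.0001471·V_2 - 0.8333·V_4 = 0
  0.5·V_6 - 0.5·V_3 - 0.00002564·V_7 = 0
  0.1367·V_7 - 0.003333·V_4 - 0.00002564·V_6 = 0
Solving these 8 simultaneous equations (Gaussian elimination) gives:
  V_0 = 11300 V, V_1 = 11290 V, V_2 = 1449 V, V_3 = 283.9 V
  V_4 = 253.4 V, V_5 = 253.4 V, V_6 = 283.9 V, V_7 = 6.233 V
R_eq = V_0 / 1 A = 11300 Ω = 11.3 kΩ

Final answer: 11.3 kΩ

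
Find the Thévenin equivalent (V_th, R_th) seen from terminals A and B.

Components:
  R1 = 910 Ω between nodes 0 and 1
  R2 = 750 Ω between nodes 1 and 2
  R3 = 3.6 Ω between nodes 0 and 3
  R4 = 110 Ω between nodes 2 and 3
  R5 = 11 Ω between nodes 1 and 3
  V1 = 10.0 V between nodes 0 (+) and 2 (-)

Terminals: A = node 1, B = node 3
Step 1 — V_th is the open-circuit voltage V_A - V_B (nothing connected across the terminals).
Nodal analysis, taking node 2 as the 0 V reference.
Source V1 fixes V_0 = 10 V.
KCL at each unknown node (sum of currents leaving = 0; resistances in Ω):
  Node 1: (V_1 - 10)/910 + (V_1 - 0)/750 + (V_1 - V_3)/11 = 0
  Node 3: (V_3 - 10)/3.6 + (V_3 - 0)/110 + (V_3 - V_1)/11 = 0
Collecting terms (coefficients in siemens):
  0.09334·V_1 - 0.09091·V_3 = 0.01099
  0.3778·V_3 - 0.09091·V_1 = 2.778
Determinant D = (0.09334)(0.3778) - (-0.09091)(-0.09091) = 0.027
V_1 = [(0.01099)(0.3778) - (-0.09091)(2.778)]/D = 9.507 V
V_3 = [(0.09334)(2.778) - (0.01099)(-0.09091)]/D = 9.641 V
V_th = V_1 - V_3 = 9.507 - 9.641 = -0.1335 V
Step 2 — R_th: zero the source — replace V1 by a short circuit (node 2 merges into node 0) — and find the resistance seen between A (node 1) and B (node 3).
Reduce the network between node 1 (A) and node 3 (B) by series/parallel combination:
  Rp1 = R1 ‖ R2 (parallel, both between nodes 0 and 1) = 1/(1/910 + 1/750) = 411.1 Ω
  Rp2 = R3 ‖ R4 (parallel, both between nodes 0 and 3) = 1/(1/3.6 + 1/110) = 3.486 Ω
  Rs1 = Rp1 + Rp2 (series, joined only at node 0) = 411.1 + 3.486 = 414.6 Ω
  Rp3 = R5 ‖ Rs1 (parallel, both between nodes 1 and 3) = 1/(1/11 + 1/414.6) = 10.72 Ω
R_th = 10.72 Ω

Final answer: V_th = -0.1335 V, R_th = 10.72 Ω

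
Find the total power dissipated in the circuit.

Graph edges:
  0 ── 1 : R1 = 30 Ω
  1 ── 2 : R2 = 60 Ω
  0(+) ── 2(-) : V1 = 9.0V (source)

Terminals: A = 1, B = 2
Nodal analysis, taking node 2 as the 0 V reference.
Source V1 fixes V_0 = 9 V.
KCL at each unknown node (sum of currents leaving = 0; resistances in Ω):
  Node 1: (V_1 - 9)/30 + (V_1 - 0)/60 = 0
Collecting terms: 0.05 × V_1 = 0.3  =>  V_1 = 6 V
Power in each resistor, P = (ΔV)²/R:
  P_R1 = (9 - 6)²/30 = 0.3 W
  P_R2 = (6 - 0)²/60 = 0.6 W
P_total = P_R1 + P_R2 = 0.9 W

Final answer: 0.9 W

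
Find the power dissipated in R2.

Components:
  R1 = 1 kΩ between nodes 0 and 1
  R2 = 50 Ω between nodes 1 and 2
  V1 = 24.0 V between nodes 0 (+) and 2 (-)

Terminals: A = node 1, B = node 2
Nodal analysis, taking node 2 as the 0 V reference.
Source V1 fixes V_0 = 24 V.
KCL at each unknown node (sum of currents leaving = 0; resistances in Ω):
  Node 1: (V_1 - 24)/1000 + (V_1 - 0)/50 = 0
Collecting terms: 0.021 × V_1 = 0.024  =>  V_1 = 1.143 V
I_R2 = (V_1 - V_2)/R2 = (1.143 - 0)/50 = 0.02286 A
P_R2 = I_R2² × R2 = (0.02286)² × 50 = 0.02612 W

Final answer: 0.02612 W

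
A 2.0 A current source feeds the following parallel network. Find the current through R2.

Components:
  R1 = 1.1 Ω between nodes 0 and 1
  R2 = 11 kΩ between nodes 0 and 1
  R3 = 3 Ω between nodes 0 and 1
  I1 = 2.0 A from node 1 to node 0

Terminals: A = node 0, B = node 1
All resistors sit directly between nodes 0 and 1, so they are in parallel and share one voltage V; the full source current 2 A splits among them.
1/R_par = 1/1.1 + 1/11000 + 1/3 = 1.243 S  =>  R_par = 0.8048 Ω
V = I × R_par = 2 × 0.8048 = 1.61 V
I_R2 = V/R2 = 1.61/11000 = 0.0001463 A

Final answer: 0.0001463 A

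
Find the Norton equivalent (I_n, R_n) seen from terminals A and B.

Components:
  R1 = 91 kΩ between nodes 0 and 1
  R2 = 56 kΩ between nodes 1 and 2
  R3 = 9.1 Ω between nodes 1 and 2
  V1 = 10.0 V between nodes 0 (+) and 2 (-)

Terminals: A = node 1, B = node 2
Find the Thévenin equivalent first; then I_n = V_th/R_th and R_n = R_th.
Step 1 — V_th is the open-circuit voltage V_A - V_B (nothing connected across the terminals).
Nodal analysis, taking node 2 as the 0 V reference.
Source V1 fixes V_0 = 10 V.
KCL at each unknown node (sum of currents leaving = 0; resistances in Ω):
  Node 1: (V_1 - 10)/91000 + (V_1 - 0)/56000 + (V_1 - 0)/9.1 = 0
Collecting terms: 0.1099 × V_1 = 0.0001099  =>  V_1 = 0.0009997 V
V_th = V_1 - V_2 = 0.0009997 - 0 = 0.0009997 V
Step 2 — R_th: zero the source — replace V1 by a short circuit (node 2 merges into node 0) — and find the resistance seen between A (node 1) and B (node 0).
Reduce the network between node 1 (A) and node 0 (B) by series/parallel combination:
  Rp1 = R1 ‖ R2 ‖ R3 (parallel, all between nodes 0 and 1) = 1/(1/91000 + 1/56000 + 1/9.1) = 9.098 Ω
R_th = 9.098 Ω
I_n = V_th/R_th = 0.0009997/9.098 = 0.0001099 A, and R_n = R_th = 9.098 Ω

Final answer: I_n = 0.0001099 A, R_n = 9.098 Ω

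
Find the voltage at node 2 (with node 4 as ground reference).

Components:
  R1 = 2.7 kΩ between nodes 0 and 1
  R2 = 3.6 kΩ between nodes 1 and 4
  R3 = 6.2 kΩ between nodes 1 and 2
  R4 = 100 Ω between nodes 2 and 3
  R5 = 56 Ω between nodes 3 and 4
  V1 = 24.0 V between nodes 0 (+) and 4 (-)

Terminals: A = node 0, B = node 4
Nodal analysis, taking node 4 as the 0 V reference.
Source V1 fixes V_0 = 24 V.
KCL at each unknown node (sum of currents leaving = 0; resistances in Ω):
  Node 1: (V_1 - 24)/2700 + (V_1 - 0)/3600 + (V_1 - V_2)/6200 = 0
  Node 2: (V_2 - V_1)/6200 + (V_2 - V_3)/100 = 0
  Node 3: (V_3 - V_2)/100 + (V_3 - 0)/56 = 0
Collecting terms (coefficients in siemens):
  0.0008094·V_1 - 0.0001613·V_2 = 0.008889
  0.01016·V_2 - 0.0001613·V_1 - 0.01·V_3 = 0
  0.02786·V_3 - 0.01·V_2 = 0
Solving these 3 simultaneous equations (Gaussian elimination) gives:
  V_1 = 11.04 V, V_2 = 0.2709 V, V_3 = 0.09723 V
The requested potential is V_2 = 0.2709 V.

Final answer: V_2 = 0.2709 V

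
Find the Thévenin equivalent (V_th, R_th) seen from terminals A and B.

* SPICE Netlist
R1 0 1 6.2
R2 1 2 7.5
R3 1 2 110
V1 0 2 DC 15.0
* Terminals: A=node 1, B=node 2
Step 1 — V_th is the open-circuit voltage V_A - V_B (nothing connected across the terminals).
Nodal analysis, taking node 2 as the 0 V reference.
Source V1 fixes V_0 = 15 V.
KCL at each unknown node (sum of currents leaving = 0; resistances in Ω):
  Node 1: (V_1 - 15)/6.2 + (V_1 - 0)/7.5 + (V_1 - 0)/110 = 0
Collecting terms: 0.3037 × V_1 = 2.419  =>  V_1 = 7.966 V
V_th = V_1 - V_2 = 7.966 - 0 = 7.966 V
Step 2 — R_th: zero the source — replace V1 by a short circuit (node 2 merges into node 0) — and find the resistance seen between A (node 1) and B (node 0).
Reduce the network between node 1 (A) and node 0 (B) by series/parallel combination:
  Rp1 = R1 ‖ R2 ‖ R3 (parallel, all between nodes 0 and 1) = 1/(1/6.2 + 1/7.5 + 1/110) = 3.293 Ω
R_th = 3.293 Ω

Final answer: V_th = 7.966 V, R_th = 3.293 Ω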